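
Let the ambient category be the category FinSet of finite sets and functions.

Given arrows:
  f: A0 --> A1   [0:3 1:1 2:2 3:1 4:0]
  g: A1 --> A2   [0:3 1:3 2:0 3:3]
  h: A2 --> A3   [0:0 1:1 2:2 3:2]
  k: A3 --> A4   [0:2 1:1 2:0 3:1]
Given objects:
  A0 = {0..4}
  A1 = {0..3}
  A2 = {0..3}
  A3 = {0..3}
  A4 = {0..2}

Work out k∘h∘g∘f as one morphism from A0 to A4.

  0 f-->3 g-->3 h-->2 k-->0
  1 f-->1 g-->3 h-->2 k-->0
  2 f-->2 g-->0 h-->0 k-->2
  3 f-->1 g-->3 h-->2 k-->0
  4 f-->0 g-->3 h-->2 k-->0
composite: [0:0 1:0 2:2 3:0 4:0]

Answer: [0:0 1:0 2:2 3:0 4:0]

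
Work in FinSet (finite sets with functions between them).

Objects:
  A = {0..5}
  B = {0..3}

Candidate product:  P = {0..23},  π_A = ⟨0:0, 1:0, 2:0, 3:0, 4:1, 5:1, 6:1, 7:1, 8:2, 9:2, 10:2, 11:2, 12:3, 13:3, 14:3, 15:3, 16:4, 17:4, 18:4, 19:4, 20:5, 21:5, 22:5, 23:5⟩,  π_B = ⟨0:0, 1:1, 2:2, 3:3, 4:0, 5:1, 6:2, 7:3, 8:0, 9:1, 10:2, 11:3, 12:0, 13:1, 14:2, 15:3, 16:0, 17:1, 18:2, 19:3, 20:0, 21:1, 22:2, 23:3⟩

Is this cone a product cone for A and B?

Answer: VALID PRODUCT

Derivation:
|A|·|B| = 6·4 = 24;  |P| = 24
Check the pairing map k ↦ (π_A(k), π_B(k)):
  0 : (0,0)
  1 : (0,1)
  2 : (0,2)
  3 : (0,3)
  4 : (1,0)
  5 : (1,1)
  6 : (1,2)
  7 : (1,3)
  8 : (2,0)
  9 : (2,1)
  10 : (2,2)
  11 : (2,3)
  12 : (3,0)
  13 : (3,1)
  14 : (3,2)
  15 : (3,3)
  16 : (4,0)
  17 : (4,1)
  18 : (4,2)
  19 : (4,3)
  20 : (5,0)
  21 : (5,1)
  22 : (5,2)
  23 : (5,3)
distinct pairs in image: 24 / 24 needed
  → bijection onto A×B; projections well-typed.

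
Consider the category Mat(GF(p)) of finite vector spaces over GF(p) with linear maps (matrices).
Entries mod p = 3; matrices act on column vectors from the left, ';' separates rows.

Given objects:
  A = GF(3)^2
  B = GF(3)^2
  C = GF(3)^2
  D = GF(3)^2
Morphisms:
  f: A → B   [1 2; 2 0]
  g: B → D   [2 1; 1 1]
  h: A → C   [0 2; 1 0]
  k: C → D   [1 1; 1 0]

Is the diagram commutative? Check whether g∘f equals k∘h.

Along f;g (path 1):
  e0=[1,0] f→[1,2] g→[1,0]
  e1=[0,1] f→[2,0] g→[1,2]
  result₁ = [1 1; 0 2]
Along h;k (path 2):
  e0=[1,0] h→[0,1] k→[1,0]
  e1=[0,1] h→[2,0] k→[2,2]
  result₂ = [1 2; 0 2]
Equal? differ; not commutative

Answer: DOES NOT COMMUTE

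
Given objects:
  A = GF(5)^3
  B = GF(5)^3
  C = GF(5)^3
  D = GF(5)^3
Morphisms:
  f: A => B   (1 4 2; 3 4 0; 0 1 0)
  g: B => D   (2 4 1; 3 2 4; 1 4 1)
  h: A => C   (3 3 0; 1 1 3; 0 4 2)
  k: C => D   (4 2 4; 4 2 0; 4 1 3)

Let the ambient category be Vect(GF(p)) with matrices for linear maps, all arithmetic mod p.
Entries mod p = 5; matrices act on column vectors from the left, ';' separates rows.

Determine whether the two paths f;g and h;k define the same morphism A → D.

Along f;g (path 1):
  e0=[1,0,0] f=>[1,3,0] g=>[4,4,3]
  e1=[0,1,0] f=>[4,4,1] g=>[0,4,1]
  e2=[0,0,1] f=>[2,0,0] g=>[4,1,2]
  result₁ = (4 0 4; 4 4 1; 3 1 2)
Along h;k (path 2):
  e0=[1,0,0] h=>[3,1,0] k=>[4,4,3]
  e1=[0,1,0] h=>[3,1,4] k=>[0,4,0]
  e2=[0,0,1] h=>[0,3,2] k=>[4,1,4]
  result₂ = (4 0 4; 4 4 1; 3 0 4)
Equal? differ; not commutative

Answer: DOES NOT COMMUTE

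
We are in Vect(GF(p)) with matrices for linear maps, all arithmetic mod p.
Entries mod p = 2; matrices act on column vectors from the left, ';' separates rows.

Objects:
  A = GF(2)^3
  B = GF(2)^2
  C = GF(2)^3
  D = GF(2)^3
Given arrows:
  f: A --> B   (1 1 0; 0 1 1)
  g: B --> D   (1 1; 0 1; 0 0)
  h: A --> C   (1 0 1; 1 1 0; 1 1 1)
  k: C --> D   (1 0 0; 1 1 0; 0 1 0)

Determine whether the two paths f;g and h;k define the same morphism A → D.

Answer: DOES NOT COMMUTE

Trace:
Path 1 = f;g:
  e0=[1,0,0] f-->[1,0] g-->[1,0,0]
  e1=[0,1,0] f-->[1,1] g-->[0,1,0]
  e2=[0,0,1] f-->[0,1] g-->[1,1,0]
  ⟦path⟧₁ = (1 0 1; 0 1 1; 0 0 0)
Path 2 = h;k:
  e0=[1,0,0] h-->[1,1,1] k-->[1,0,1]
  e1=[0,1,0] h-->[0,1,1] k-->[0,1,1]
  e2=[0,0,1] h-->[1,0,1] k-->[1,1,0]
  ⟦path⟧₂ = (1 0 1; 0 1 1; 1 1 0)
Equal? differ; not commutative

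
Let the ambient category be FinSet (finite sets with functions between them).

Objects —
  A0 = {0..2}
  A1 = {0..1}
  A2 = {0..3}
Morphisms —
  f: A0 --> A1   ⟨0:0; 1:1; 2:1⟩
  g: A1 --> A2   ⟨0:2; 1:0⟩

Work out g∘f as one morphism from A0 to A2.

Answer: ⟨0:2; 1:0; 2:0⟩

Work:
  0 f-->0 g-->2
  1 f-->1 g-->0
  2 f-->1 g-->0
result: ⟨0:2; 1:0; 2:0⟩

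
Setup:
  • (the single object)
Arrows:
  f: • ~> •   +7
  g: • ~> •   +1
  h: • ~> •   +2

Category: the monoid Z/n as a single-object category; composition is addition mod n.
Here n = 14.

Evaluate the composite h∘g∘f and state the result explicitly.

Answer: +10

Work:
  0 +7≡7 +1≡8 +2≡10  (mod 14)
result: +10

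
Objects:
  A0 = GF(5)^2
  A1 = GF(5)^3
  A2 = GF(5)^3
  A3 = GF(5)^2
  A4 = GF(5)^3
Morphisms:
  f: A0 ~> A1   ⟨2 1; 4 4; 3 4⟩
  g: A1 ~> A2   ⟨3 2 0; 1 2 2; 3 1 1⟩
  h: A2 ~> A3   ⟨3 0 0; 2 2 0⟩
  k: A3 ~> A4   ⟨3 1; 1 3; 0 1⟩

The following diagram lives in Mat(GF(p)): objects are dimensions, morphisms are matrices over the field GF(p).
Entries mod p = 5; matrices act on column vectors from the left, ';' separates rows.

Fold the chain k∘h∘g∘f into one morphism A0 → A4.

Answer: ⟨1 0; 2 1; 0 1⟩

Work:
  e0=(1,0) f~>(2,4,3) g~>(4,1,3) h~>(2,0) k~>(1,2,0)
  e1=(0,1) f~>(1,4,4) g~>(1,2,1) h~>(3,1) k~>(0,1,1)
⟦path⟧: ⟨1 0; 2 1; 0 1⟩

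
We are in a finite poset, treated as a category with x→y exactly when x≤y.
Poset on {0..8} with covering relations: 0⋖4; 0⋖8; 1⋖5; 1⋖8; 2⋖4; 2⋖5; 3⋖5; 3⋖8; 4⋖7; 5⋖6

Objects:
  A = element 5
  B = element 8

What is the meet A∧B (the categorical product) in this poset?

Lower bounds of A=5 and B=8: {1,3}
  maximal lower bounds 1 and 3 are incomparable: neither 1≤3 nor 3≤1
→ no greatest lower bound exists

Answer: NO MEET EXISTS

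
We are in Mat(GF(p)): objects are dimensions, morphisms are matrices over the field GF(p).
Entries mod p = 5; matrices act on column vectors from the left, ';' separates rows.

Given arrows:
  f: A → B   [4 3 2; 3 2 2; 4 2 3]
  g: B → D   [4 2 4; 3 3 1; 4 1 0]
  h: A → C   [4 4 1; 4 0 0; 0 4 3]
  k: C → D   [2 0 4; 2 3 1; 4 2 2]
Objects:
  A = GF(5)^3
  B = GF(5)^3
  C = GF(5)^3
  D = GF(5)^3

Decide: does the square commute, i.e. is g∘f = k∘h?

Path 1 = f;g:
  e0=[1,0,0] f→[4,3,4] g→[3,0,4]
  e1=[0,1,0] f→[3,2,2] g→[4,2,4]
  e2=[0,0,1] f→[2,2,3] g→[4,0,0]
  composite₁ = [3 4 4; 0 2 0; 4 4 0]
Path 2 = h;k:
  e0=[1,0,0] h→[4,4,0] k→[3,0,4]
  e1=[0,1,0] h→[4,0,4] k→[4,2,4]
  e2=[0,0,1] h→[1,0,3] k→[4,0,0]
  composite₂ = [3 4 4; 0 2 0; 4 4 0]
Equal? YES — commutes

Answer: COMMUTES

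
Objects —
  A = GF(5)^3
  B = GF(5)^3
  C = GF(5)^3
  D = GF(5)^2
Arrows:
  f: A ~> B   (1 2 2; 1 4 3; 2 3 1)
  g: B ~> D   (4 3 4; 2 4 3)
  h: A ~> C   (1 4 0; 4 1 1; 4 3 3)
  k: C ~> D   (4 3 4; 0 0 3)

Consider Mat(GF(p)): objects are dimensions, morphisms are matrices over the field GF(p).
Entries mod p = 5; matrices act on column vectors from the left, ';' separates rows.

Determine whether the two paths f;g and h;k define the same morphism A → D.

Answer: DOES NOT COMMUTE

Derivation:
Path 1 = f;g:
  e0=[1,0,0] f~>[1,1,2] g~>[0,2]
  e1=[0,1,0] f~>[2,4,3] g~>[2,4]
  e2=[0,0,1] f~>[2,3,1] g~>[1,4]
  composite₁ = (0 2 1; 2 4 4)
Path 2 = h;k:
  e0=[1,0,0] h~>[1,4,4] k~>[2,2]
  e1=[0,1,0] h~>[4,1,3] k~>[1,4]
  e2=[0,0,1] h~>[0,1,3] k~>[0,4]
  composite₂ = (2 1 0; 2 4 4)
Equal? NO — does not commute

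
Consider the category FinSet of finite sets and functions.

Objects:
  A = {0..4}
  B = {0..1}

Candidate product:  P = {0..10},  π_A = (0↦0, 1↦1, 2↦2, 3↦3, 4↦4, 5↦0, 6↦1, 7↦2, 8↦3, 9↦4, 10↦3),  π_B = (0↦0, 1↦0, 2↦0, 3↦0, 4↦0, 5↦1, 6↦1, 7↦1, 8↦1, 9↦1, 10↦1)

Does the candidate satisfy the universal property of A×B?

Answer: NOT A VALID PRODUCT — |P|=11 ≠ |A|·|B|=10

Derivation:
|A|·|B| = 5·2 = 10;  |P| = 11
  → cardinalities differ; no bijection possible.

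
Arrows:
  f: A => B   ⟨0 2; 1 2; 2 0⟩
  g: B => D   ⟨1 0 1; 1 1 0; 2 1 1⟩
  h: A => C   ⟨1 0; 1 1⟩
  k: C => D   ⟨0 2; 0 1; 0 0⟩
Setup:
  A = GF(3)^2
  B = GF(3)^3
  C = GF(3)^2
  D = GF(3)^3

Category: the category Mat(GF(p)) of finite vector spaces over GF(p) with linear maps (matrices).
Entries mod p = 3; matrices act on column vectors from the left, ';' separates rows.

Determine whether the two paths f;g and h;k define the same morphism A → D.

Answer: COMMUTES

Derivation:
Along f;g (path 1):
  e0=[1,0] f=>[0,1,2] g=>[2,1,0]
  e1=[0,1] f=>[2,2,0] g=>[2,1,0]
  composite₁ = ⟨2 2; 1 1; 0 0⟩
Along h;k (path 2):
  e0=[1,0] h=>[1,1] k=>[2,1,0]
  e1=[0,1] h=>[0,1] k=>[2,1,0]
  composite₂ = ⟨2 2; 1 1; 0 0⟩
Equal? same morphism ✓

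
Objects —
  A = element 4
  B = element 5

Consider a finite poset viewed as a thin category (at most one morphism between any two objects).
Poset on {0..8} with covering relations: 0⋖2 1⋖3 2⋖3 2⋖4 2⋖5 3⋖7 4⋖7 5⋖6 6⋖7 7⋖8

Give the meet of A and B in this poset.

Answer: A∧B = 2

Derivation:
Lower bounds of A=4 and B=5: {0,2}
  0 ≤ 2
  2 ≤ 2
glb = 2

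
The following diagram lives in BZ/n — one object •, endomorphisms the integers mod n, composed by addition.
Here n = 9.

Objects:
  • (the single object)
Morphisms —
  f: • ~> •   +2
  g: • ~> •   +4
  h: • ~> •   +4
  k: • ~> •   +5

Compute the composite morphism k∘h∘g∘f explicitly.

Answer: +6

Derivation:
  0 +2≡2 +4≡6 +4≡1 +5≡6  (mod 9)
result: +6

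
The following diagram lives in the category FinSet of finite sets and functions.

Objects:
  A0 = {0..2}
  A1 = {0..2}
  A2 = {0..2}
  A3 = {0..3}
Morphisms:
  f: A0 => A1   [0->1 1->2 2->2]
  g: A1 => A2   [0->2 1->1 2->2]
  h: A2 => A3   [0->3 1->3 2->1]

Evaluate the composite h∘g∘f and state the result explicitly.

Answer: [0->3 1->1 2->1]

Trace:
  0 f=>1 g=>1 h=>3
  1 f=>2 g=>2 h=>1
  2 f=>2 g=>2 h=>1
⟦path⟧: [0->3 1->1 2->1]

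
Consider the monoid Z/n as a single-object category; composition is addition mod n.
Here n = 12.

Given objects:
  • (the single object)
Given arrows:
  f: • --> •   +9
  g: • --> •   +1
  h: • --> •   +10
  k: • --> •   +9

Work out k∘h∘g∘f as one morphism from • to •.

Answer: +5

Work:
  0 +9≡9 +1≡10 +10≡8 +9≡5  (mod 12)
⟦path⟧: +5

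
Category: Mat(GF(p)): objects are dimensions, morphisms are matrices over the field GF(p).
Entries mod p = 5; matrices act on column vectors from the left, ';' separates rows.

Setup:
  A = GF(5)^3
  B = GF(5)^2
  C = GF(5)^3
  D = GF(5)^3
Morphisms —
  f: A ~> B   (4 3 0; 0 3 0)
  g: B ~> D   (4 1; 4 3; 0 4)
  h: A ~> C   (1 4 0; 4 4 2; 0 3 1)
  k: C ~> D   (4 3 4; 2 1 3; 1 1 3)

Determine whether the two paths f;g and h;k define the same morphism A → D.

Along f;g (path 1):
  e0=⟨1,0,0⟩ f~>⟨4,0⟩ g~>⟨1,1,0⟩
  e1=⟨0,1,0⟩ f~>⟨3,3⟩ g~>⟨0,1,2⟩
  e2=⟨0,0,1⟩ f~>⟨0,0⟩ g~>⟨0,0,0⟩
  ⟦path⟧₁ = (1 0 0; 1 1 0; 0 2 0)
Along h;k (path 2):
  e0=⟨1,0,0⟩ h~>⟨1,4,0⟩ k~>⟨1,1,0⟩
  e1=⟨0,1,0⟩ h~>⟨4,4,3⟩ k~>⟨0,1,2⟩
  e2=⟨0,0,1⟩ h~>⟨0,2,1⟩ k~>⟨0,0,0⟩
  ⟦path⟧₂ = (1 0 0; 1 1 0; 0 2 0)
Equal? YES — commutes

Answer: COMMUTES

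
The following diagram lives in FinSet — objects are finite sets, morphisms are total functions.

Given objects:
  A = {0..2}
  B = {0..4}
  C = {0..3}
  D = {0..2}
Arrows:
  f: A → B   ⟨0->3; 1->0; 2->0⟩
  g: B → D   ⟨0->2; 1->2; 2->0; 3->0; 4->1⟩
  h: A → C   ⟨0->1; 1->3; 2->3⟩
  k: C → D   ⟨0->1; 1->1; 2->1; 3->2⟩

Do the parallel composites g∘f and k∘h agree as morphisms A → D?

Path 1 = f;g:
  0 f→3 g→0
  1 f→0 g→2
  2 f→0 g→2
  result₁ = ⟨0->0; 1->2; 2->2⟩
Path 2 = h;k:
  0 h→1 k→1
  1 h→3 k→2
  2 h→3 k→2
  result₂ = ⟨0->1; 1->2; 2->2⟩
Equal? differ; not commutative

Answer: DOES NOT COMMUTE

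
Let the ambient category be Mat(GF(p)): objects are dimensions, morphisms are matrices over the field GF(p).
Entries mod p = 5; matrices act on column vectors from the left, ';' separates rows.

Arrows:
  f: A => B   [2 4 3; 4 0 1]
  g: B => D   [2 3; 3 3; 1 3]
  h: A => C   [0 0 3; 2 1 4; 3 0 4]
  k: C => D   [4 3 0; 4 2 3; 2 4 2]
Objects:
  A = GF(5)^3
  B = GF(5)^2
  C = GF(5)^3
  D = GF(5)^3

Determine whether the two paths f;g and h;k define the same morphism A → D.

Answer: DOES NOT COMMUTE

Work:
Path 1 = f;g:
  e0=(1,0,0) f=>(2,4) g=>(1,3,4)
  e1=(0,1,0) f=>(4,0) g=>(3,2,4)
  e2=(0,0,1) f=>(3,1) g=>(4,2,1)
  ⟦path⟧₁ = [1 3 4; 3 2 2; 4 4 1]
Path 2 = h;k:
  e0=(1,0,0) h=>(0,2,3) k=>(1,3,4)
  e1=(0,1,0) h=>(0,1,0) k=>(3,2,4)
  e2=(0,0,1) h=>(3,4,4) k=>(4,2,0)
  ⟦path⟧₂ = [1 3 4; 3 2 2; 4 4 0]
Equal? NO — does not commute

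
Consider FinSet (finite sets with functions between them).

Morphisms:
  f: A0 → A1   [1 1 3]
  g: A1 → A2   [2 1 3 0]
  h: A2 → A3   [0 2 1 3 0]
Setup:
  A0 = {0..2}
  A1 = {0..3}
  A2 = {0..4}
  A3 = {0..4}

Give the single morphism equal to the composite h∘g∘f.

Answer: [2 2 0]

Derivation:
  0 f→1 g→1 h→2
  1 f→1 g→1 h→2
  2 f→3 g→0 h→0
composite: [2 2 0]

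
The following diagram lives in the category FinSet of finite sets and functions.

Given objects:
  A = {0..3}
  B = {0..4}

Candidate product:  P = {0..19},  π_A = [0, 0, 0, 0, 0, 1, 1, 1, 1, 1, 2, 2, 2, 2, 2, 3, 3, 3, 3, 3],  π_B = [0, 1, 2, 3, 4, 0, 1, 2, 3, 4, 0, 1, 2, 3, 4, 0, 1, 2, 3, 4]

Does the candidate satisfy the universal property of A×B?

Answer: VALID PRODUCT

Derivation:
|A|·|B| = 4·5 = 20;  |P| = 20
Check the pairing map k ↦ (π_A(k), π_B(k)):
  0 ↦ (0,0)
  1 ↦ (0,1)
  2 ↦ (0,2)
  3 ↦ (0,3)
  4 ↦ (0,4)
  5 ↦ (1,0)
  6 ↦ (1,1)
  7 ↦ (1,2)
  8 ↦ (1,3)
  9 ↦ (1,4)
  10 ↦ (2,0)
  11 ↦ (2,1)
  12 ↦ (2,2)
  13 ↦ (2,3)
  14 ↦ (2,4)
  15 ↦ (3,0)
  16 ↦ (3,1)
  17 ↦ (3,2)
  18 ↦ (3,3)
  19 ↦ (3,4)
distinct pairs in image: 20 / 20 needed
  → bijection onto A×B; projections well-typed.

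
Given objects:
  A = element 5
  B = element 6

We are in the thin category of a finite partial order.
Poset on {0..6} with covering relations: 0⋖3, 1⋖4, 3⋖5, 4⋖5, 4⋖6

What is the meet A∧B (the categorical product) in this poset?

Common predecessors of 5,6: {1,4}
  1 <= 4
  4 <= 4
glb = 4

Answer: A∧B = 4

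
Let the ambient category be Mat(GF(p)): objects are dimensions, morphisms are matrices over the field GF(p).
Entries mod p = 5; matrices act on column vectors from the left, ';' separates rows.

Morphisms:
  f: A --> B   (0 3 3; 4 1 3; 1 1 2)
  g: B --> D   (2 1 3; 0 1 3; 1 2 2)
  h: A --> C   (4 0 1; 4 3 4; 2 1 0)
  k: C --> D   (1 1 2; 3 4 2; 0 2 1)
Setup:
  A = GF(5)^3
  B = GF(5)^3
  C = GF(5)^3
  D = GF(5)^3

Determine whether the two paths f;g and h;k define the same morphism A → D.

Path 1 = f;g:
  e0=⟨1,0,0⟩ f-->⟨0,4,1⟩ g-->⟨2,2,0⟩
  e1=⟨0,1,0⟩ f-->⟨3,1,1⟩ g-->⟨0,4,2⟩
  e2=⟨0,0,1⟩ f-->⟨3,3,2⟩ g-->⟨0,4,3⟩
  ⟦path⟧₁ = (2 0 0; 2 4 4; 0 2 3)
Path 2 = h;k:
  e0=⟨1,0,0⟩ h-->⟨4,4,2⟩ k-->⟨2,2,0⟩
  e1=⟨0,1,0⟩ h-->⟨0,3,1⟩ k-->⟨0,4,2⟩
  e2=⟨0,0,1⟩ h-->⟨1,4,0⟩ k-->⟨0,4,3⟩
  ⟦path⟧₂ = (2 0 0; 2 4 4; 0 2 3)
Equal? same morphism ✓

Answer: COMMUTES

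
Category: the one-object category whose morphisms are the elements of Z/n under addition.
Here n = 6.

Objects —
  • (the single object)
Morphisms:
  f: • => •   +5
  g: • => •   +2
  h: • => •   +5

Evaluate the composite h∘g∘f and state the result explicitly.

Answer: +0

Trace:
  0 +5≡5 +2≡1 +5≡0  (mod 6)
composite: +0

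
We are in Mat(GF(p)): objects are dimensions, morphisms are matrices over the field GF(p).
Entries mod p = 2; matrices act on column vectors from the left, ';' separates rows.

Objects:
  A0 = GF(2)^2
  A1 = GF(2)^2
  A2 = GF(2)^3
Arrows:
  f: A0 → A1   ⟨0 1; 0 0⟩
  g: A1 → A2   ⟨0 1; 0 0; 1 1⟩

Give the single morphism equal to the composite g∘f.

Answer: ⟨0 0; 0 0; 0 1⟩

Derivation:
  e0=⟨1,0⟩ f→⟨0,0⟩ g→⟨0,0,0⟩
  e1=⟨0,1⟩ f→⟨1,0⟩ g→⟨0,0,1⟩
result: ⟨0 0; 0 0; 0 1⟩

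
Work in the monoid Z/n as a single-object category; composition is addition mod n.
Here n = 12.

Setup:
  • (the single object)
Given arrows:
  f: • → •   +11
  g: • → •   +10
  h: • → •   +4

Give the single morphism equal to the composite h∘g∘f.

Answer: +1

Work:
  0 +11≡11 +10≡9 +4≡1  (mod 12)
result: +1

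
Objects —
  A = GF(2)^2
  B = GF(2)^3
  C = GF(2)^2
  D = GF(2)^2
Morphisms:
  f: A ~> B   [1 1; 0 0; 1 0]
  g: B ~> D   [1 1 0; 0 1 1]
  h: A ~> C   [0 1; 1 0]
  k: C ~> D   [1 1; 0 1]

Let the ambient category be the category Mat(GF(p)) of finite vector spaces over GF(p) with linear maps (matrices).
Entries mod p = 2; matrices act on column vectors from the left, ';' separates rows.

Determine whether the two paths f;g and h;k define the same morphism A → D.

Along f;g (path 1):
  e0=⟨1,0⟩ f~>⟨1,0,1⟩ g~>⟨1,1⟩
  e1=⟨0,1⟩ f~>⟨1,0,0⟩ g~>⟨1,0⟩
  composite₁ = [1 1; 1 0]
Along h;k (path 2):
  e0=⟨1,0⟩ h~>⟨0,1⟩ k~>⟨1,1⟩
  e1=⟨0,1⟩ h~>⟨1,0⟩ k~>⟨1,0⟩
  composite₂ = [1 1; 1 0]
Equal? YES — commutes

Answer: COMMUTES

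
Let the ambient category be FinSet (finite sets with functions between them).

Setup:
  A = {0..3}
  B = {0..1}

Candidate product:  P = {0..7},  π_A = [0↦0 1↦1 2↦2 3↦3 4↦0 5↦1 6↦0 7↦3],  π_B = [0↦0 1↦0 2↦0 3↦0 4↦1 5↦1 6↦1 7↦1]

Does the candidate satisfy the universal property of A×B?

|A|·|B| = 4·2 = 8;  |P| = 8
Check the pairing map k ↦ (π_A(k), π_B(k)):
  0 ↦ (0,0)
  1 ↦ (1,0)
  2 ↦ (2,0)
  3 ↦ (3,0)
  4 ↦ (0,1)
  5 ↦ (1,1)
  6 ↦ (0,1)  ✗ repeats pair of k=4
  7 ↦ (3,1)
distinct pairs in image: 7 / 8 needed
  → (0,1) hit at k=4 and k=6

Answer: NOT A VALID PRODUCT — duplicate pair at indices 4,6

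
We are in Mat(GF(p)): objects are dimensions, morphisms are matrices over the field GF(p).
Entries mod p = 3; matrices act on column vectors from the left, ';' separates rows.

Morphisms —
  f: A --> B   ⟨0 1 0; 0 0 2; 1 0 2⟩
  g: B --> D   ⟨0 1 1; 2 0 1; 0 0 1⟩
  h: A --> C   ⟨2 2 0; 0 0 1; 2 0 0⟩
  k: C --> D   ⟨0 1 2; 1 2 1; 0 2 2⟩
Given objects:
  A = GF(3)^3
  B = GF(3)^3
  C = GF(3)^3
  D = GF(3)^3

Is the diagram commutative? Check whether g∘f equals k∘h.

Path 1 = f;g:
  e0=(1,0,0) f-->(0,0,1) g-->(1,1,1)
  e1=(0,1,0) f-->(1,0,0) g-->(0,2,0)
  e2=(0,0,1) f-->(0,2,2) g-->(1,2,2)
  ⟦path⟧₁ = ⟨1 0 1; 1 2 2; 1 0 2⟩
Path 2 = h;k:
  e0=(1,0,0) h-->(2,0,2) k-->(1,1,1)
  e1=(0,1,0) h-->(2,0,0) k-->(0,2,0)
  e2=(0,0,1) h-->(0,1,0) k-->(1,2,2)
  ⟦path⟧₂ = ⟨1 0 1; 1 2 2; 1 0 2⟩
Equal? same morphism ✓

Answer: COMMUTES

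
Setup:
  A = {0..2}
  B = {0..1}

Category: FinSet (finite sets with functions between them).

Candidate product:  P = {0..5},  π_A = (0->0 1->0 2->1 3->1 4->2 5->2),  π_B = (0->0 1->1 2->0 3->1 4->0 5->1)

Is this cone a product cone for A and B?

|A|·|B| = 3·2 = 6;  |P| = 6
Check the pairing map k ↦ (π_A(k), π_B(k)):
  0 -> (0,0)
  1 -> (0,1)
  2 -> (1,0)
  3 -> (1,1)
  4 -> (2,0)
  5 -> (2,1)
distinct pairs in image: 6 / 6 needed
  → bijection onto A×B; projections well-typed.

Answer: VALID PRODUCT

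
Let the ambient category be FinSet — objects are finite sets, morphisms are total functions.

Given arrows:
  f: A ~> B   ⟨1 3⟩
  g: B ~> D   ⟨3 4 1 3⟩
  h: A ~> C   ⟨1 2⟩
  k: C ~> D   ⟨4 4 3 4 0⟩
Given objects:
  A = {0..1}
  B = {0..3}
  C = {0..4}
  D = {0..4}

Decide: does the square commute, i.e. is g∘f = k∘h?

Along f;g (path 1):
  0 f~>1 g~>4
  1 f~>3 g~>3
  ⟦path⟧₁ = ⟨4 3⟩
Along h;k (path 2):
  0 h~>1 k~>4
  1 h~>2 k~>3
  ⟦path⟧₂ = ⟨4 3⟩
Equal? YES — commutes

Answer: COMMUTES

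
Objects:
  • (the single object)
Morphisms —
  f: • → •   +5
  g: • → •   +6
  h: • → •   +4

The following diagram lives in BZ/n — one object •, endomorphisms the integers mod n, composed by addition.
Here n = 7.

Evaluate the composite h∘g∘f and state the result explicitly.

  0 +5≡5 +6≡4 +4≡1  (mod 7)
⟦path⟧: +1

Answer: +1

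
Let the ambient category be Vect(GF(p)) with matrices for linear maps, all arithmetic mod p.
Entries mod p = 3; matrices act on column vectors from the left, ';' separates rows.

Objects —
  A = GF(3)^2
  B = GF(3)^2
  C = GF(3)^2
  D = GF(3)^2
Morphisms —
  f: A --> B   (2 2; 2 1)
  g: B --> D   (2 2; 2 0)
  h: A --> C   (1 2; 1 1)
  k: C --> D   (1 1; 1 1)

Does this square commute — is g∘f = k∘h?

Answer: DOES NOT COMMUTE

Trace:
Path 1 = f;g:
  e0=⟨1,0⟩ f-->⟨2,2⟩ g-->⟨2,1⟩
  e1=⟨0,1⟩ f-->⟨2,1⟩ g-->⟨0,1⟩
  ⟦path⟧₁ = (2 0; 1 1)
Path 2 = h;k:
  e0=⟨1,0⟩ h-->⟨1,1⟩ k-->⟨2,2⟩
  e1=⟨0,1⟩ h-->⟨2,1⟩ k-->⟨0,0⟩
  ⟦path⟧₂ = (2 0; 2 0)
Equal? differ; not commutative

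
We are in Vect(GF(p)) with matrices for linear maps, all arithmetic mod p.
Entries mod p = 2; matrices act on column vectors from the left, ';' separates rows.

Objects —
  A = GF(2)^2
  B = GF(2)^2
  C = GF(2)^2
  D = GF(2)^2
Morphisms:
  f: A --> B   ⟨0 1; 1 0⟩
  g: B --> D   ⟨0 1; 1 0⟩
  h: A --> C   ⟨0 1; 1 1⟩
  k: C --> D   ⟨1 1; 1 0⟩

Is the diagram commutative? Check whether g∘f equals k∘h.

Path 1 = f;g:
  e0=(1,0) f-->(0,1) g-->(1,0)
  e1=(0,1) f-->(1,0) g-->(0,1)
  result₁ = ⟨1 0; 0 1⟩
Path 2 = h;k:
  e0=(1,0) h-->(0,1) k-->(1,0)
  e1=(0,1) h-->(1,1) k-->(0,1)
  result₂ = ⟨1 0; 0 1⟩
Equal? equal; square commutes

Answer: COMMUTES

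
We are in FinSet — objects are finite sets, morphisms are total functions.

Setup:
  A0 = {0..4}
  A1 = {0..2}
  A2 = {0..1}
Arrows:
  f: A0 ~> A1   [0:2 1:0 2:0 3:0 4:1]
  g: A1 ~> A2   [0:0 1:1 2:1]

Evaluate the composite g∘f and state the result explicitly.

Answer: [0:1 1:0 2:0 3:0 4:1]

Derivation:
  0 f~>2 g~>1
  1 f~>0 g~>0
  2 f~>0 g~>0
  3 f~>0 g~>0
  4 f~>1 g~>1
⟦path⟧: [0:1 1:0 2:0 3:0 4:1]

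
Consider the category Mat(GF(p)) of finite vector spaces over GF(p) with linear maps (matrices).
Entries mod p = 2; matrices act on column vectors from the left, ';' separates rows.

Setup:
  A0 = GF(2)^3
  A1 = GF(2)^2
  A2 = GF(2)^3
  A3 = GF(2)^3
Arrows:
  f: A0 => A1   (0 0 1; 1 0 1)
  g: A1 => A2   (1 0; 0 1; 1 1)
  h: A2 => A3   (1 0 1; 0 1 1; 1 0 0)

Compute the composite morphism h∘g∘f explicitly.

Answer: (1 0 1; 0 0 1; 0 0 1)

Trace:
  e0=[1,0,0] f=>[0,1] g=>[0,1,1] h=>[1,0,0]
  e1=[0,1,0] f=>[0,0] g=>[0,0,0] h=>[0,0,0]
  e2=[0,0,1] f=>[1,1] g=>[1,1,0] h=>[1,1,1]
⟦path⟧: (1 0 1; 0 0 1; 0 0 1)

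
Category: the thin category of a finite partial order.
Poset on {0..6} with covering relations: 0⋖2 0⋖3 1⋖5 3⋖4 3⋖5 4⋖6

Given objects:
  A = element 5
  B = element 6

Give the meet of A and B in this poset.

Lower bounds of A=5 and B=6: {0,3}
  0 ≤ 3
  3 ≤ 3
glb = 3

Answer: A∧B = 3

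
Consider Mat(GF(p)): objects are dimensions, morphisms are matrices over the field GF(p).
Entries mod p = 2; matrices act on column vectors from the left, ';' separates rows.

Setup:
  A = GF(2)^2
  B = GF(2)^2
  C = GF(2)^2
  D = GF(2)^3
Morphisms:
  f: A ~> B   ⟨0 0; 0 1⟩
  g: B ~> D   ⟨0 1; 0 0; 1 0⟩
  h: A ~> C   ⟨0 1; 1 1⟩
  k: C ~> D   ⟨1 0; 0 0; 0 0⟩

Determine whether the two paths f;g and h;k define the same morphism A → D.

Path 1 = f;g:
  e0=⟨1,0⟩ f~>⟨0,0⟩ g~>⟨0,0,0⟩
  e1=⟨0,1⟩ f~>⟨0,1⟩ g~>⟨1,0,0⟩
  composite₁ = ⟨0 1; 0 0; 0 0⟩
Path 2 = h;k:
  e0=⟨1,0⟩ h~>⟨0,1⟩ k~>⟨0,0,0⟩
  e1=⟨0,1⟩ h~>⟨1,1⟩ k~>⟨1,0,0⟩
  composite₂ = ⟨0 1; 0 0; 0 0⟩
Equal? equal; square commutes

Answer: COMMUTES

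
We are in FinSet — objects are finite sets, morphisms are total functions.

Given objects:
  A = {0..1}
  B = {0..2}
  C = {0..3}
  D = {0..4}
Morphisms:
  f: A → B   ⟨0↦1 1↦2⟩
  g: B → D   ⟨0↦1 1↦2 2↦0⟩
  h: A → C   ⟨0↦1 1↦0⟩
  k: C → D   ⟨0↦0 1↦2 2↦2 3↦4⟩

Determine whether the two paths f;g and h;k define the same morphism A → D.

Answer: COMMUTES

Derivation:
Along f;g (path 1):
  0 f→1 g→2
  1 f→2 g→0
  ⟦path⟧₁ = ⟨0↦2 1↦0⟩
Along h;k (path 2):
  0 h→1 k→2
  1 h→0 k→0
  ⟦path⟧₂ = ⟨0↦2 1↦0⟩
Equal? equal; square commutes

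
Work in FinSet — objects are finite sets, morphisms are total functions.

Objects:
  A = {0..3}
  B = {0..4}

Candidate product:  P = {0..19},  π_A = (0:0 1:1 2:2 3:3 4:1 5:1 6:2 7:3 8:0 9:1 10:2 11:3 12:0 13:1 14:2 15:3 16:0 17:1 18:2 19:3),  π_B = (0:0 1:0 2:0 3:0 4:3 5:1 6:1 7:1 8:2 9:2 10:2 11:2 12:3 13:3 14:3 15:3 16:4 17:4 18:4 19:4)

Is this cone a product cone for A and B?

Answer: NOT A VALID PRODUCT — duplicate pair at indices 13,4

Derivation:
|A|·|B| = 4·5 = 20;  |P| = 20
Check the pairing map k ↦ (π_A(k), π_B(k)):
  0 : (0,0)
  1 : (1,0)
  2 : (2,0)
  3 : (3,0)
  4 : (1,3)
  5 : (1,1)
  6 : (2,1)
  7 : (3,1)
  8 : (0,2)
  9 : (1,2)
  10 : (2,2)
  11 : (3,2)
  12 : (0,3)
  13 : (1,3)  ✗ repeats pair of k=4
  14 : (2,3)
  15 : (3,3)
  16 : (0,4)
  17 : (1,4)
  18 : (2,4)
  19 : (3,4)
distinct pairs in image: 19 / 20 needed
  → (1,3) hit at k=4 and k=13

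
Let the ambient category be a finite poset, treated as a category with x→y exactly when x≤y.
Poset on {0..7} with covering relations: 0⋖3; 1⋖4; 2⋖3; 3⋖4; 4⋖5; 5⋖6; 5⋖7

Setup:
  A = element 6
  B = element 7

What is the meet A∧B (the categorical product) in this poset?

Common predecessors of 6,7: {0,1,2,3,4,5}
  0 ⊑ 5
  1 ⊑ 5
  2 ⊑ 5
  3 ⊑ 5
  4 ⊑ 5
  5 ⊑ 5
glb = 5

Answer: A∧B = 5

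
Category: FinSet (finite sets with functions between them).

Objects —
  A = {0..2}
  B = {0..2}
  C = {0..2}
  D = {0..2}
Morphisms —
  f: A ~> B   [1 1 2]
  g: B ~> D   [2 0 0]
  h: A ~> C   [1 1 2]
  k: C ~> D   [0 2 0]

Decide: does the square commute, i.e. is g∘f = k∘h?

Along f;g (path 1):
  0 f~>1 g~>0
  1 f~>1 g~>0
  2 f~>2 g~>0
  ⟦path⟧₁ = [0 0 0]
Along h;k (path 2):
  0 h~>1 k~>2
  1 h~>1 k~>2
  2 h~>2 k~>0
  ⟦path⟧₂ = [2 2 0]
Equal? distinct morphisms ✗

Answer: DOES NOT COMMUTE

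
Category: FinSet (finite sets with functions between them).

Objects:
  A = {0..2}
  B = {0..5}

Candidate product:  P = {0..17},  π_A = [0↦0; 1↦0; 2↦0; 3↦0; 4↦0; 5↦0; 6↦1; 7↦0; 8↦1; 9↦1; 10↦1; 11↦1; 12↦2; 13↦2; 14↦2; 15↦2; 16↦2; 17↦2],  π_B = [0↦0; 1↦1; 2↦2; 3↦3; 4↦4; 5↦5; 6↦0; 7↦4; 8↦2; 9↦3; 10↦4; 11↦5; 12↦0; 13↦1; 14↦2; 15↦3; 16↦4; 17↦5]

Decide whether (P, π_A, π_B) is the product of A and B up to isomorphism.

|A|·|B| = 3·6 = 18;  |P| = 18
Check the pairing map k ↦ (π_A(k), π_B(k)):
  0 ↦ (0,0)
  1 ↦ (0,1)
  2 ↦ (0,2)
  3 ↦ (0,3)
  4 ↦ (0,4)
  5 ↦ (0,5)
  6 ↦ (1,0)
  7 ↦ (0,4)  ✗ repeats pair of k=4
  8 ↦ (1,2)
  9 ↦ (1,3)
  10 ↦ (1,4)
  11 ↦ (1,5)
  12 ↦ (2,0)
  13 ↦ (2,1)
  14 ↦ (2,2)
  15 ↦ (2,3)
  16 ↦ (2,4)
  17 ↦ (2,5)
distinct pairs in image: 17 / 18 needed
  → (0,4) hit at k=4 and k=7

Answer: NOT A VALID PRODUCT — duplicate pair at indices 4,7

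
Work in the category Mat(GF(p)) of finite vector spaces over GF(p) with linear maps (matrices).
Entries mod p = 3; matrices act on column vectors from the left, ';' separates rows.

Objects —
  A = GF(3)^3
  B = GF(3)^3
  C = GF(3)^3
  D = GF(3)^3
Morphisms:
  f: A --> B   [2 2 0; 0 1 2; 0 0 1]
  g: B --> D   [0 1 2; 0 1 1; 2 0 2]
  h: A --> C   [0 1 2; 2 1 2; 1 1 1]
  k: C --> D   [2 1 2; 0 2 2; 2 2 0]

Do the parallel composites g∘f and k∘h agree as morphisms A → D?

Answer: DOES NOT COMMUTE

Trace:
Path 1 = f;g:
  e0=(1,0,0) f-->(2,0,0) g-->(0,0,1)
  e1=(0,1,0) f-->(2,1,0) g-->(1,1,1)
  e2=(0,0,1) f-->(0,2,1) g-->(1,0,2)
  composite₁ = [0 1 1; 0 1 0; 1 1 2]
Path 2 = h;k:
  e0=(1,0,0) h-->(0,2,1) k-->(1,0,1)
  e1=(0,1,0) h-->(1,1,1) k-->(2,1,1)
  e2=(0,0,1) h-->(2,2,1) k-->(2,0,2)
  composite₂ = [1 2 2; 0 1 0; 1 1 2]
Equal? NO — does not commute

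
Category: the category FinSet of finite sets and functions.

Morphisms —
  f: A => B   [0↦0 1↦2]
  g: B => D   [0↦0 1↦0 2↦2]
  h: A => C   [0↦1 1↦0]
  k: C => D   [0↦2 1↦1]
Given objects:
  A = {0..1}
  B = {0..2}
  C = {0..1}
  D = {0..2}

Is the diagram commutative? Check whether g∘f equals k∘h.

Answer: DOES NOT COMMUTE

Work:
Along f;g (path 1):
  0 f=>0 g=>0
  1 f=>2 g=>2
  composite₁ = [0↦0 1↦2]
Along h;k (path 2):
  0 h=>1 k=>1
  1 h=>0 k=>2
  composite₂ = [0↦1 1↦2]
Equal? differ; not commutative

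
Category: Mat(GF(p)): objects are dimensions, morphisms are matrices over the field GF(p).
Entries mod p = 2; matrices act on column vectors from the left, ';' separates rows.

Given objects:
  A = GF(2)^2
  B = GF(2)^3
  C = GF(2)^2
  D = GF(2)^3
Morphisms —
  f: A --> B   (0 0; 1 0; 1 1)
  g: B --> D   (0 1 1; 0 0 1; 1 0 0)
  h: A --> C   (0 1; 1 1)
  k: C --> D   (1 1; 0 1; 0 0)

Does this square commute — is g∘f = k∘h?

Answer: DOES NOT COMMUTE

Work:
Along f;g (path 1):
  e0=(1,0) f-->(0,1,1) g-->(0,1,0)
  e1=(0,1) f-->(0,0,1) g-->(1,1,0)
  composite₁ = (0 1; 1 1; 0 0)
Along h;k (path 2):
  e0=(1,0) h-->(0,1) k-->(1,1,0)
  e1=(0,1) h-->(1,1) k-->(0,1,0)
  composite₂ = (1 0; 1 1; 0 0)
Equal? differ; not commutative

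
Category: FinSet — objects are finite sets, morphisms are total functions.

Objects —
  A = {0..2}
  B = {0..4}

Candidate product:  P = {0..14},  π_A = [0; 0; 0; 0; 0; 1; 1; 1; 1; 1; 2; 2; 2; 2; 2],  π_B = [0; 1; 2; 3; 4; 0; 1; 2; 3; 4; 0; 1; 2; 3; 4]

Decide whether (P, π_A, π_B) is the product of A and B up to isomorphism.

Answer: VALID PRODUCT

Trace:
|A|·|B| = 3·5 = 15;  |P| = 15
Check the pairing map k ↦ (π_A(k), π_B(k)):
  0 ↦ (0,0)
  1 ↦ (0,1)
  2 ↦ (0,2)
  3 ↦ (0,3)
  4 ↦ (0,4)
  5 ↦ (1,0)
  6 ↦ (1,1)
  7 ↦ (1,2)
  8 ↦ (1,3)
  9 ↦ (1,4)
  10 ↦ (2,0)
  11 ↦ (2,1)
  12 ↦ (2,2)
  13 ↦ (2,3)
  14 ↦ (2,4)
distinct pairs in image: 15 / 15 needed
  → bijection onto A×B; projections well-typed.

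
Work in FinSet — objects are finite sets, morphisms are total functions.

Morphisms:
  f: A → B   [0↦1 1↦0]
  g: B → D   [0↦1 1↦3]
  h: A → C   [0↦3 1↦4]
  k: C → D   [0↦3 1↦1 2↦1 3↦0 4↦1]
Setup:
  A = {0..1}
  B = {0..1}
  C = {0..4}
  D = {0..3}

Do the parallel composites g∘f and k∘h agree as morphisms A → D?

Answer: DOES NOT COMMUTE

Work:
Along f;g (path 1):
  0 f→1 g→3
  1 f→0 g→1
  ⟦path⟧₁ = [0↦3 1↦1]
Along h;k (path 2):
  0 h→3 k→0
  1 h→4 k→1
  ⟦path⟧₂ = [0↦0 1↦1]
Equal? NO — does not commute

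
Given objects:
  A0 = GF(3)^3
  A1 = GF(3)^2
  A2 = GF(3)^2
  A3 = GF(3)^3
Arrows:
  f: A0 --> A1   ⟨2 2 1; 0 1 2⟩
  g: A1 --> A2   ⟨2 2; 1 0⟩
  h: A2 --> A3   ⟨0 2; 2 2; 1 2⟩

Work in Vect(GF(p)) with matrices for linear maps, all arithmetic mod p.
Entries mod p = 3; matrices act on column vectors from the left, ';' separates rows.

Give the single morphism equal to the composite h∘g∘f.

  e0=[1,0,0] f-->[2,0] g-->[1,2] h-->[1,0,2]
  e1=[0,1,0] f-->[2,1] g-->[0,2] h-->[1,1,1]
  e2=[0,0,1] f-->[1,2] g-->[0,1] h-->[2,2,2]
composite: ⟨1 1 2; 0 1 2; 2 1 2⟩

Answer: ⟨1 1 2; 0 1 2; 2 1 2⟩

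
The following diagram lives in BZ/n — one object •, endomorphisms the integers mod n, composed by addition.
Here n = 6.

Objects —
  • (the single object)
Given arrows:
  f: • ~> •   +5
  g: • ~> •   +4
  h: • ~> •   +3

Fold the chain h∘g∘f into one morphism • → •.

  0 +5≡5 +4≡3 +3≡0  (mod 6)
composite: +0

Answer: +0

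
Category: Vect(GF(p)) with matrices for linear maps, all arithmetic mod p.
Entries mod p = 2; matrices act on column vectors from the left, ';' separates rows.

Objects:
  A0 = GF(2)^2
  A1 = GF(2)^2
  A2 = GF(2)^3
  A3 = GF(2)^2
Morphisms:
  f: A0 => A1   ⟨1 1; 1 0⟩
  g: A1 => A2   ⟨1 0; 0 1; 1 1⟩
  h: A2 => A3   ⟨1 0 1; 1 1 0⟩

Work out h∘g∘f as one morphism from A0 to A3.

  e0=⟨1,0⟩ f=>⟨1,1⟩ g=>⟨1,1,0⟩ h=>⟨1,0⟩
  e1=⟨0,1⟩ f=>⟨1,0⟩ g=>⟨1,0,1⟩ h=>⟨0,1⟩
⟦path⟧: ⟨1 0; 0 1⟩

Answer: ⟨1 0; 0 1⟩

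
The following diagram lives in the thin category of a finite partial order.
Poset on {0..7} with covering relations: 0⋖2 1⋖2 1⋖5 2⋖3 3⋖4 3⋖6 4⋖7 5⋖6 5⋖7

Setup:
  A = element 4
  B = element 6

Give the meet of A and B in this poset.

Answer: A∧B = 3

Derivation:
Common predecessors of 4,6: {0,1,2,3}
  0 ⊑ 3
  1 ⊑ 3
  2 ⊑ 3
  3 ⊑ 3
glb = 3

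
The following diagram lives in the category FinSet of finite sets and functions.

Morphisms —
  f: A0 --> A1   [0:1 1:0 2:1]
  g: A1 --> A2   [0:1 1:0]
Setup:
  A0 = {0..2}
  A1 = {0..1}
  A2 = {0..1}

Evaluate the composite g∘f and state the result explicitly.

Answer: [0:0 1:1 2:0]

Trace:
  0 f-->1 g-->0
  1 f-->0 g-->1
  2 f-->1 g-->0
result: [0:0 1:1 2:0]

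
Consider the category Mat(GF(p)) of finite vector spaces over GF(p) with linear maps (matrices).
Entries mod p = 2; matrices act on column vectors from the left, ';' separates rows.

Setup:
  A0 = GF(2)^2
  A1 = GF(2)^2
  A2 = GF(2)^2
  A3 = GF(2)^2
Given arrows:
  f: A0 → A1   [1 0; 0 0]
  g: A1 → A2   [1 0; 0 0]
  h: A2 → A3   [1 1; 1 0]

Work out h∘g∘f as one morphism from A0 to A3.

  e0=⟨1,0⟩ f→⟨1,0⟩ g→⟨1,0⟩ h→⟨1,1⟩
  e1=⟨0,1⟩ f→⟨0,0⟩ g→⟨0,0⟩ h→⟨0,0⟩
⟦path⟧: [1 0; 1 0]

Answer: [1 0; 1 0]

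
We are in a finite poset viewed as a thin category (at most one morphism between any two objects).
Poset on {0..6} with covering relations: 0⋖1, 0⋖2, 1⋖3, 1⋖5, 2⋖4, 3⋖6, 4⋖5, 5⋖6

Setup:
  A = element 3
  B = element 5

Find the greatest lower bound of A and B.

Answer: A∧B = 1

Derivation:
Lower bounds of A=3 and B=5: {0,1}
  0 ⊑ 1
  1 ⊑ 1
glb = 1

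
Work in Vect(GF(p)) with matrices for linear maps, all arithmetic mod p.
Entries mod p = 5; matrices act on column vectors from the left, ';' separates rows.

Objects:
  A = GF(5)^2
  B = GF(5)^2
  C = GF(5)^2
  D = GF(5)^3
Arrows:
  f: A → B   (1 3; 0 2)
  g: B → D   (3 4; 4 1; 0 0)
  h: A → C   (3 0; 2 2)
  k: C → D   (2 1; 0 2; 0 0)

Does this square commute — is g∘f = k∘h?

1) trace f;g:
  e0=(1,0) f→(1,0) g→(3,4,0)
  e1=(0,1) f→(3,2) g→(2,4,0)
  composite₁ = (3 2; 4 4; 0 0)
2) trace h;k:
  e0=(1,0) h→(3,2) k→(3,4,0)
  e1=(0,1) h→(0,2) k→(2,4,0)
  composite₂ = (3 2; 4 4; 0 0)
Equal? equal; square commutes

Answer: COMMUTES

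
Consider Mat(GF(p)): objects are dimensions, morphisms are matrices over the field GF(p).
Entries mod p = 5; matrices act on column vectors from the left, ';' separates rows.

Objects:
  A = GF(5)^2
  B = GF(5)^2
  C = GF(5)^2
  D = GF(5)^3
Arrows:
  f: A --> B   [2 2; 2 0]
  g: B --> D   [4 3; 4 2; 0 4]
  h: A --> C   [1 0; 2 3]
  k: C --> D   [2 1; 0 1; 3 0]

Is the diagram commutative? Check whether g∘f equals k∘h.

Answer: COMMUTES

Work:
1) trace f;g:
  e0=[1,0] f-->[2,2] g-->[4,2,3]
  e1=[0,1] f-->[2,0] g-->[3,3,0]
  result₁ = [4 3; 2 3; 3 0]
2) trace h;k:
  e0=[1,0] h-->[1,2] k-->[4,2,3]
  e1=[0,1] h-->[0,3] k-->[3,3,0]
  result₂ = [4 3; 2 3; 3 0]
Equal? YES — commutes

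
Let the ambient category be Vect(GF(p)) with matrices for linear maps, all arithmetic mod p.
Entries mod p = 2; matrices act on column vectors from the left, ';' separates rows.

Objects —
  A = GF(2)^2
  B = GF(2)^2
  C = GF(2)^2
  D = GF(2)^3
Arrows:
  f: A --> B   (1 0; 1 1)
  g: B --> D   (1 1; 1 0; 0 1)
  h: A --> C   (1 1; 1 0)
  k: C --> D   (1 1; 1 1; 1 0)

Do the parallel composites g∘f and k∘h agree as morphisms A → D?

Answer: DOES NOT COMMUTE

Work:
Along f;g (path 1):
  e0=[1,0] f-->[1,1] g-->[0,1,1]
  e1=[0,1] f-->[0,1] g-->[1,0,1]
  ⟦path⟧₁ = (0 1; 1 0; 1 1)
Along h;k (path 2):
  e0=[1,0] h-->[1,1] k-->[0,0,1]
  e1=[0,1] h-->[1,0] k-->[1,1,1]
  ⟦path⟧₂ = (0 1; 0 1; 1 1)
Equal? NO — does not commute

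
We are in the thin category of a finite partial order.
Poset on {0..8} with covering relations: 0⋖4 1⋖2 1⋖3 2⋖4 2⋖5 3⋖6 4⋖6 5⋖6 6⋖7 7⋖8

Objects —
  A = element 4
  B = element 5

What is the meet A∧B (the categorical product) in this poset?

Answer: A∧B = 2

Work:
Lower bounds of A=4 and B=5: {1,2}
  1 <= 2
  2 <= 2
glb = 2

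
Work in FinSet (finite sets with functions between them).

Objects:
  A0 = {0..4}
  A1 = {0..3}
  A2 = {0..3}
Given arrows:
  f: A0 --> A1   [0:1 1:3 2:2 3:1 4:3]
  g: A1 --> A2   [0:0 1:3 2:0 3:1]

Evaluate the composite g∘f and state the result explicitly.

  0 f-->1 g-->3
  1 f-->3 g-->1
  2 f-->2 g-->0
  3 f-->1 g-->3
  4 f-->3 g-->1
result: [0:3 1:1 2:0 3:3 4:1]

Answer: [0:3 1:1 2:0 3:3 4:1]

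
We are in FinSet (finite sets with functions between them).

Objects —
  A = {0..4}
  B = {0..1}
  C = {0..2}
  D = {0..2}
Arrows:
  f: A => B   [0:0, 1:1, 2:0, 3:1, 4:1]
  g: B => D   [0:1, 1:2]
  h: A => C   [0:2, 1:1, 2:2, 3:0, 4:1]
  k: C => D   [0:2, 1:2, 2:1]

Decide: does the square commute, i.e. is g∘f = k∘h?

1) trace f;g:
  0 f=>0 g=>1
  1 f=>1 g=>2
  2 f=>0 g=>1
  3 f=>1 g=>2
  4 f=>1 g=>2
  result₁ = [0:1, 1:2, 2:1, 3:2, 4:2]
2) trace h;k:
  0 h=>2 k=>1
  1 h=>1 k=>2
  2 h=>2 k=>1
  3 h=>0 k=>2
  4 h=>1 k=>2
  result₂ = [0:1, 1:2, 2:1, 3:2, 4:2]
Equal? equal; square commutes

Answer: COMMUTES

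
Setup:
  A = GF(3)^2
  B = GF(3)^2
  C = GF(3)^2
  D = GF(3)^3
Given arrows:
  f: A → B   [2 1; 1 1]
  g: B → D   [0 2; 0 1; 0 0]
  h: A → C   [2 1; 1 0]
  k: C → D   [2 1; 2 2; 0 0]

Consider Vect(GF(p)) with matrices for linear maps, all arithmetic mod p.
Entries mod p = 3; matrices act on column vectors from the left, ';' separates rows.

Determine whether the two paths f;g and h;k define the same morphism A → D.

Answer: DOES NOT COMMUTE

Derivation:
Along f;g (path 1):
  e0=⟨1,0⟩ f→⟨2,1⟩ g→⟨2,1,0⟩
  e1=⟨0,1⟩ f→⟨1,1⟩ g→⟨2,1,0⟩
  composite₁ = [2 2; 1 1; 0 0]
Along h;k (path 2):
  e0=⟨1,0⟩ h→⟨2,1⟩ k→⟨2,0,0⟩
  e1=⟨0,1⟩ h→⟨1,0⟩ k→⟨2,2,0⟩
  composite₂ = [2 2; 0 2; 0 0]
Equal? distinct morphisms ✗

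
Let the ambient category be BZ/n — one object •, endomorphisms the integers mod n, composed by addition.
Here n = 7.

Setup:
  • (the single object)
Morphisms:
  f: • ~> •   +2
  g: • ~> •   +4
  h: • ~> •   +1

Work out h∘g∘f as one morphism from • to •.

  0 +2≡2 +4≡6 +1≡0  (mod 7)
⟦path⟧: +0

Answer: +0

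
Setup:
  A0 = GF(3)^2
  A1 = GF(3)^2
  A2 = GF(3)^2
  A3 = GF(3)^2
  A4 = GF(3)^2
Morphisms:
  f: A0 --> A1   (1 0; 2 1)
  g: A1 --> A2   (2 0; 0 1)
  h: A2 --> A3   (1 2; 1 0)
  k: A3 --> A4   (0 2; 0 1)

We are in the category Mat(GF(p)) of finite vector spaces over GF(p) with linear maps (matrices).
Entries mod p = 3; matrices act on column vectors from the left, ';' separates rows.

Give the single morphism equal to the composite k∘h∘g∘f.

Answer: (1 0; 2 0)

Derivation:
  e0=(1,0) f-->(1,2) g-->(2,2) h-->(0,2) k-->(1,2)
  e1=(0,1) f-->(0,1) g-->(0,1) h-->(2,0) k-->(0,0)
composite: (1 0; 2 0)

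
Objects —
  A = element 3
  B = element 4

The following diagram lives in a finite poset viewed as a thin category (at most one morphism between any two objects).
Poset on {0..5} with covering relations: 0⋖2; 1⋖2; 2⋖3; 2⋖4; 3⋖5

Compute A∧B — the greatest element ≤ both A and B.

Answer: A∧B = 2

Work:
Lower bounds of A=3 and B=4: {0,1,2}
  0 ⊑ 2
  1 ⊑ 2
  2 ⊑ 2
glb = 2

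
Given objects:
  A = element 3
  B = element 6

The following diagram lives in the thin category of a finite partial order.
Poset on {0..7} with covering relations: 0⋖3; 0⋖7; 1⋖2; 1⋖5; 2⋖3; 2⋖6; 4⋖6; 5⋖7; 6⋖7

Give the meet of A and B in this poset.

Lower bounds of A=3 and B=6: {1,2}
  1 ≤ 2
  2 ≤ 2
glb = 2

Answer: A∧B = 2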